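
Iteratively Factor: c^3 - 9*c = (c - 3)*(c^2 + 3*c) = c*(c - 3)*(c + 3)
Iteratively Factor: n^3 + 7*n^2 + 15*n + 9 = (n + 3)*(n^2 + 4*n + 3) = (n + 3)^2*(n + 1)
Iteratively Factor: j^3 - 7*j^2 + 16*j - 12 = (j - 2)*(j^2 - 5*j + 6) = (j - 3)*(j - 2)*(j - 2)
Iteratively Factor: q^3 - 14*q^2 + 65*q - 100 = (q - 5)*(q^2 - 9*q + 20) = (q - 5)*(q - 4)*(q - 5)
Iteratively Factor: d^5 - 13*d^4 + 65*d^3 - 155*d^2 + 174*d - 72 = (d - 4)*(d^4 - 9*d^3 + 29*d^2 - 39*d + 18) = (d - 4)*(d - 2)*(d^3 - 7*d^2 + 15*d - 9) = (d - 4)*(d - 3)*(d - 2)*(d^2 - 4*d + 3) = (d - 4)*(d - 3)^2*(d - 2)*(d - 1)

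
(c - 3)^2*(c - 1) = c^3 - 7*c^2 + 15*c - 9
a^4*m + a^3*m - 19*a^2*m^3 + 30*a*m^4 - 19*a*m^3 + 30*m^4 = (a - 3*m)*(a - 2*m)*(a + 5*m)*(a*m + m)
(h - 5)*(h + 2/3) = h^2 - 13*h/3 - 10/3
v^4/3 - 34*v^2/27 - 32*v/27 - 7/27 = (v/3 + 1/3)*(v - 7/3)*(v + 1/3)*(v + 1)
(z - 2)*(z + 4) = z^2 + 2*z - 8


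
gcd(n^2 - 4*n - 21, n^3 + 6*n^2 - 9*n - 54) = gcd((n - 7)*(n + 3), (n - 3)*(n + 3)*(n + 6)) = n + 3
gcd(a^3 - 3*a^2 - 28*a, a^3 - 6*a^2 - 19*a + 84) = a^2 - 3*a - 28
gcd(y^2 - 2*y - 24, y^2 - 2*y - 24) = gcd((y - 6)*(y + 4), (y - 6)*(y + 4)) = y^2 - 2*y - 24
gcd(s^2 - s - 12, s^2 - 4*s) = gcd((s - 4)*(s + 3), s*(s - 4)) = s - 4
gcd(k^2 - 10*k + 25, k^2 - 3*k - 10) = k - 5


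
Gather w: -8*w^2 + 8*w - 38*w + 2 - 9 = -8*w^2 - 30*w - 7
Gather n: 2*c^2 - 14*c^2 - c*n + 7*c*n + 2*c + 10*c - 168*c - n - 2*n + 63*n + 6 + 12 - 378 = -12*c^2 - 156*c + n*(6*c + 60) - 360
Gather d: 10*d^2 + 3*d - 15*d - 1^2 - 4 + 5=10*d^2 - 12*d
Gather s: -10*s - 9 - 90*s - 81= -100*s - 90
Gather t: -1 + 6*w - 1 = 6*w - 2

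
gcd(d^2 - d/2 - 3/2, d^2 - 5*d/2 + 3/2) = d - 3/2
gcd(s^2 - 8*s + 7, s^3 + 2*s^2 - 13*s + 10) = s - 1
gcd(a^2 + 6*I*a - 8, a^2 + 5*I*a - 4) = a + 4*I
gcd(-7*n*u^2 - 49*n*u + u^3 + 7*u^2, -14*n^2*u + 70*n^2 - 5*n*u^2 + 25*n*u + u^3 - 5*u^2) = -7*n + u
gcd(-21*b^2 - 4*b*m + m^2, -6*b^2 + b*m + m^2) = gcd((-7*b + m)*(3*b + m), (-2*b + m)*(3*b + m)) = 3*b + m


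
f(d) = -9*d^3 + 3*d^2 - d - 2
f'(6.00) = -937.00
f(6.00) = -1844.00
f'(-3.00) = -262.00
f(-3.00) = 271.00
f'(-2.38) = -168.22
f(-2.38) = 138.70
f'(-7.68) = -1639.60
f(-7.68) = 4259.49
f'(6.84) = -1223.17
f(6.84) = -2748.60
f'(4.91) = -622.46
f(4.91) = -999.92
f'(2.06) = -103.22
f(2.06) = -70.01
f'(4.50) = -520.75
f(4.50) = -765.88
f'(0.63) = -7.94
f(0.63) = -3.69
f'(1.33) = -40.78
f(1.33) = -19.20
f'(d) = -27*d^2 + 6*d - 1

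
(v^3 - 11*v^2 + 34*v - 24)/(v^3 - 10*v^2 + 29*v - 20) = (v - 6)/(v - 5)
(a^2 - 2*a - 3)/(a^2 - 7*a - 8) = (a - 3)/(a - 8)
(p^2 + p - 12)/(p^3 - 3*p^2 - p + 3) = (p + 4)/(p^2 - 1)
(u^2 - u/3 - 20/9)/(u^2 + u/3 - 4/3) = (u - 5/3)/(u - 1)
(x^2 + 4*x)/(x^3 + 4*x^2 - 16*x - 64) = x/(x^2 - 16)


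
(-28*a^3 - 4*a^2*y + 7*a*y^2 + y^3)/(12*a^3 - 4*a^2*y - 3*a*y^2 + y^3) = (7*a + y)/(-3*a + y)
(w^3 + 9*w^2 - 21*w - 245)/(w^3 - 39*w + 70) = (w + 7)/(w - 2)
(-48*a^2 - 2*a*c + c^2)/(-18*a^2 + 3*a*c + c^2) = (8*a - c)/(3*a - c)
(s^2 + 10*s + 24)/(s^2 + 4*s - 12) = (s + 4)/(s - 2)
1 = 1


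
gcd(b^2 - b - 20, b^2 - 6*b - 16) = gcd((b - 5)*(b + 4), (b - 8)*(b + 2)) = 1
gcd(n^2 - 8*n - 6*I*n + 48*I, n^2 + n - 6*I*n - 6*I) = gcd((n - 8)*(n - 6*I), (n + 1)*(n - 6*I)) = n - 6*I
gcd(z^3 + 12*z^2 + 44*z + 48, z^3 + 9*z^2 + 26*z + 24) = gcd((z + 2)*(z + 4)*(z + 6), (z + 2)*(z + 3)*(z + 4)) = z^2 + 6*z + 8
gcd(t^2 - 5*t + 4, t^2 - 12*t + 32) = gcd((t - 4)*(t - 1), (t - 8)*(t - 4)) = t - 4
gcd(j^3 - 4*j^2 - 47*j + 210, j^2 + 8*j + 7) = j + 7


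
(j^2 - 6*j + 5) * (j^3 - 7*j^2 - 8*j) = j^5 - 13*j^4 + 39*j^3 + 13*j^2 - 40*j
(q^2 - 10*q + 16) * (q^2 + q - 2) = q^4 - 9*q^3 + 4*q^2 + 36*q - 32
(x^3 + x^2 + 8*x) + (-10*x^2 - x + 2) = x^3 - 9*x^2 + 7*x + 2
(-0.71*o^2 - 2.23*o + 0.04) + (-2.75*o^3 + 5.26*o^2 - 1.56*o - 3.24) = -2.75*o^3 + 4.55*o^2 - 3.79*o - 3.2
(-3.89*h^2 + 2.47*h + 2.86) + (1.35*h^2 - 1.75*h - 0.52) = -2.54*h^2 + 0.72*h + 2.34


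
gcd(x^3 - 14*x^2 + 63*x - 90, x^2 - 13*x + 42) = x - 6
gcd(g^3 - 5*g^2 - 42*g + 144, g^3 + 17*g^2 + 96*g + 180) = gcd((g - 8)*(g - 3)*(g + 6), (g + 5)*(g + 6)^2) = g + 6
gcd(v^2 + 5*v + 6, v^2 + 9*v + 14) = v + 2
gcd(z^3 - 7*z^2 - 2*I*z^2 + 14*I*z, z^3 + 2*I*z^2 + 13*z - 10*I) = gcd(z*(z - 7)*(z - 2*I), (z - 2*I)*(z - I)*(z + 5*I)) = z - 2*I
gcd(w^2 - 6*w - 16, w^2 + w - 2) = w + 2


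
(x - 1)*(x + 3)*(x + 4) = x^3 + 6*x^2 + 5*x - 12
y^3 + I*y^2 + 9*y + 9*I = (y - 3*I)*(y + I)*(y + 3*I)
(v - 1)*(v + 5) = v^2 + 4*v - 5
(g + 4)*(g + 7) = g^2 + 11*g + 28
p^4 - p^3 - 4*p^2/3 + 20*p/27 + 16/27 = (p - 4/3)*(p - 1)*(p + 2/3)^2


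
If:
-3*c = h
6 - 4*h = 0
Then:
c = -1/2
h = 3/2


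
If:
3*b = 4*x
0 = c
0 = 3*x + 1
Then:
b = -4/9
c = 0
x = -1/3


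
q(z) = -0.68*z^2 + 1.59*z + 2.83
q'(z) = 1.59 - 1.36*z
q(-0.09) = 2.68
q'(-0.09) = 1.71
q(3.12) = 1.17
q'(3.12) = -2.65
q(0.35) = 3.30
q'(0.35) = 1.11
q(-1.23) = -0.15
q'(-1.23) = 3.26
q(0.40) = 3.36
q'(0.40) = 1.05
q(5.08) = -6.64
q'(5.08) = -5.32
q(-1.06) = 0.38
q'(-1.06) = 3.03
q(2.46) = 2.63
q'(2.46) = -1.76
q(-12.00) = -114.17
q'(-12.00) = 17.91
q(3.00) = 1.48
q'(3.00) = -2.49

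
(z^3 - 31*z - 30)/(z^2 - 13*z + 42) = (z^2 + 6*z + 5)/(z - 7)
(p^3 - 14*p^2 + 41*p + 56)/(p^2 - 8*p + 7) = (p^2 - 7*p - 8)/(p - 1)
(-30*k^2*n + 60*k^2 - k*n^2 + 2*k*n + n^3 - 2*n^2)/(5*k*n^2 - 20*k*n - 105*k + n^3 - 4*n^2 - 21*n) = (-6*k*n + 12*k + n^2 - 2*n)/(n^2 - 4*n - 21)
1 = 1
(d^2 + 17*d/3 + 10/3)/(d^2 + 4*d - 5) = (d + 2/3)/(d - 1)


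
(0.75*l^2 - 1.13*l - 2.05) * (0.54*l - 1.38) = 0.405*l^3 - 1.6452*l^2 + 0.4524*l + 2.829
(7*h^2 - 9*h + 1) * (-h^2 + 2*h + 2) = -7*h^4 + 23*h^3 - 5*h^2 - 16*h + 2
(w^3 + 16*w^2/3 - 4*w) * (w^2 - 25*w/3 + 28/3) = w^5 - 3*w^4 - 352*w^3/9 + 748*w^2/9 - 112*w/3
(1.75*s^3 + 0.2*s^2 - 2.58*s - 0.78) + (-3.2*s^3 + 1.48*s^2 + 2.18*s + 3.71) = -1.45*s^3 + 1.68*s^2 - 0.4*s + 2.93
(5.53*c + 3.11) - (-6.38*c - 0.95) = 11.91*c + 4.06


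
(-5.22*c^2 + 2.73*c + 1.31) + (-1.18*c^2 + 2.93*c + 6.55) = -6.4*c^2 + 5.66*c + 7.86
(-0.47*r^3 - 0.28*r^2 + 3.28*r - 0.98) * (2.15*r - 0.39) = -1.0105*r^4 - 0.4187*r^3 + 7.1612*r^2 - 3.3862*r + 0.3822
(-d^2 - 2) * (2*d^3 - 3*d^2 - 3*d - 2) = -2*d^5 + 3*d^4 - d^3 + 8*d^2 + 6*d + 4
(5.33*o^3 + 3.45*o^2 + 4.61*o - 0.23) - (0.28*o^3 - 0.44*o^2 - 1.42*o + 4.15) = 5.05*o^3 + 3.89*o^2 + 6.03*o - 4.38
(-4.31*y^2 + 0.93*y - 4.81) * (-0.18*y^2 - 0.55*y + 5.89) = 0.7758*y^4 + 2.2031*y^3 - 25.0316*y^2 + 8.1232*y - 28.3309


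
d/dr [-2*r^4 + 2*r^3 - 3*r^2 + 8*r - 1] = -8*r^3 + 6*r^2 - 6*r + 8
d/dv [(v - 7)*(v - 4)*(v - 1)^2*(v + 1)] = 5*v^4 - 48*v^3 + 114*v^2 - 32*v - 39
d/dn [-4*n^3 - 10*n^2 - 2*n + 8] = -12*n^2 - 20*n - 2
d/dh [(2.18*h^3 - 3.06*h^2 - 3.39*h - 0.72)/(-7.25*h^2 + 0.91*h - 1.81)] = (-15.805*h^4 + 3.9676*h^3 - 39.1995*h^2 + 0.637200000000002*h + 6.7911)/(52.5625*h^4 - 13.195*h^3 + 27.0731*h^2 - 3.2942*h + 3.2761)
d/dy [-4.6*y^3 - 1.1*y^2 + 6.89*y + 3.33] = -13.8*y^2 - 2.2*y + 6.89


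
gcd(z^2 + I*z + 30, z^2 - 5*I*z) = z - 5*I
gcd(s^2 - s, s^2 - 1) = s - 1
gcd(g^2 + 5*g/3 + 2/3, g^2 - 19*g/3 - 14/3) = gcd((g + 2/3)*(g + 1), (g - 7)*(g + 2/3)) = g + 2/3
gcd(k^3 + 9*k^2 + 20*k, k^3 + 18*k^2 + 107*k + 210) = k + 5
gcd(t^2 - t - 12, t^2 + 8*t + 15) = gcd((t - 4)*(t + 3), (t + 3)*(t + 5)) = t + 3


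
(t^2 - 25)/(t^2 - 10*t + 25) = (t + 5)/(t - 5)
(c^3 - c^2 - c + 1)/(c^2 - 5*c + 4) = (c^2 - 1)/(c - 4)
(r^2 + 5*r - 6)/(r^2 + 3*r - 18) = (r - 1)/(r - 3)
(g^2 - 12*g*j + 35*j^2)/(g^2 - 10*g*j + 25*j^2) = (g - 7*j)/(g - 5*j)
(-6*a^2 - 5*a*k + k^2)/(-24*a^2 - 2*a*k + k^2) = (a + k)/(4*a + k)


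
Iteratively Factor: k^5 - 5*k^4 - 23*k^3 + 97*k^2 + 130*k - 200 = (k - 5)*(k^4 - 23*k^2 - 18*k + 40) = (k - 5)*(k + 2)*(k^3 - 2*k^2 - 19*k + 20) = (k - 5)^2*(k + 2)*(k^2 + 3*k - 4) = (k - 5)^2*(k + 2)*(k + 4)*(k - 1)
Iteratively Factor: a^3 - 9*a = (a - 3)*(a^2 + 3*a) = (a - 3)*(a + 3)*(a)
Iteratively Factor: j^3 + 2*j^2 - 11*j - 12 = (j + 1)*(j^2 + j - 12) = (j - 3)*(j + 1)*(j + 4)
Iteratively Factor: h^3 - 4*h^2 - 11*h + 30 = (h - 5)*(h^2 + h - 6) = (h - 5)*(h - 2)*(h + 3)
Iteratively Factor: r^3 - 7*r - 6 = (r + 1)*(r^2 - r - 6) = (r + 1)*(r + 2)*(r - 3)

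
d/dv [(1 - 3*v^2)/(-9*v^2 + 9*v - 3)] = (-3*v^2 + 4*v - 1)/(9*v^4 - 18*v^3 + 15*v^2 - 6*v + 1)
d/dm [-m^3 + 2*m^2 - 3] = m*(4 - 3*m)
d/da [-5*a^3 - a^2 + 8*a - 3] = -15*a^2 - 2*a + 8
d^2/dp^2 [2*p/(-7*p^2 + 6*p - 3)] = 4*(-4*p*(7*p - 3)^2 + 3*(7*p - 2)*(7*p^2 - 6*p + 3))/(7*p^2 - 6*p + 3)^3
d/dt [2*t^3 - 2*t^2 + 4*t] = 6*t^2 - 4*t + 4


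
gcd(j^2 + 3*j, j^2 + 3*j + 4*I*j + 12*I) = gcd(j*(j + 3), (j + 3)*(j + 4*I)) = j + 3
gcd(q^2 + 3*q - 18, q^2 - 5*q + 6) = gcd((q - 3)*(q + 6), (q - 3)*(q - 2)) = q - 3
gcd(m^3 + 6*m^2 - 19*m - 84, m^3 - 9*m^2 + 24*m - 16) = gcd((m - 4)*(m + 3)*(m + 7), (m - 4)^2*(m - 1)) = m - 4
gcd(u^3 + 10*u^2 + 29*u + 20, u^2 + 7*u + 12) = u + 4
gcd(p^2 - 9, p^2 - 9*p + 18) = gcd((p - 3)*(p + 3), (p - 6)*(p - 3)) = p - 3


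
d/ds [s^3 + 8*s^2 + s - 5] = 3*s^2 + 16*s + 1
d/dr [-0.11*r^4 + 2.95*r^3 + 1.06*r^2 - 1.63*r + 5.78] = -0.44*r^3 + 8.85*r^2 + 2.12*r - 1.63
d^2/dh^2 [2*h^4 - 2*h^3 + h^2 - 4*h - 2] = 24*h^2 - 12*h + 2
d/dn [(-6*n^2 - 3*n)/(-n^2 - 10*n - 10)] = 3*(19*n^2 + 40*n + 10)/(n^4 + 20*n^3 + 120*n^2 + 200*n + 100)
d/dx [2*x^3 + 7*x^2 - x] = 6*x^2 + 14*x - 1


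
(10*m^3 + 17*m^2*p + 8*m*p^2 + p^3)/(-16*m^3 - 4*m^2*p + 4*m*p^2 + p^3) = (5*m^2 + 6*m*p + p^2)/(-8*m^2 + 2*m*p + p^2)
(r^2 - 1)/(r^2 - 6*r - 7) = (r - 1)/(r - 7)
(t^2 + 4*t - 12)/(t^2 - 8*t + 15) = (t^2 + 4*t - 12)/(t^2 - 8*t + 15)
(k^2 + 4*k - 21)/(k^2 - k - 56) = (k - 3)/(k - 8)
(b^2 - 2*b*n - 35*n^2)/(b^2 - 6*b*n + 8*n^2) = (b^2 - 2*b*n - 35*n^2)/(b^2 - 6*b*n + 8*n^2)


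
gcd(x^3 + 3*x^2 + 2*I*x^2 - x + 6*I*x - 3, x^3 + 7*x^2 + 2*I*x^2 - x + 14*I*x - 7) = x^2 + 2*I*x - 1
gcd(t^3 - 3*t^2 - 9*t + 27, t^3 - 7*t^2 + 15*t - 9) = t^2 - 6*t + 9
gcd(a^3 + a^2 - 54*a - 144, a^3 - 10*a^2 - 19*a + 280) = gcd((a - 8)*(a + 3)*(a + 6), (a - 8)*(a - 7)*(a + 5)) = a - 8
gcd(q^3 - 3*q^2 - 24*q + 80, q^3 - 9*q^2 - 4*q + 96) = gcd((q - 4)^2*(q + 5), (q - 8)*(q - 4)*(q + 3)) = q - 4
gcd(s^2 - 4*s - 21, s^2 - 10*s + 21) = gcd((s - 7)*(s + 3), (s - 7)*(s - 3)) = s - 7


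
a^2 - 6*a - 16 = (a - 8)*(a + 2)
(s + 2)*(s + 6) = s^2 + 8*s + 12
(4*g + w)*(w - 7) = 4*g*w - 28*g + w^2 - 7*w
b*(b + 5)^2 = b^3 + 10*b^2 + 25*b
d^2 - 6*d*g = d*(d - 6*g)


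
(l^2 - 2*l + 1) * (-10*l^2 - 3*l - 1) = -10*l^4 + 17*l^3 - 5*l^2 - l - 1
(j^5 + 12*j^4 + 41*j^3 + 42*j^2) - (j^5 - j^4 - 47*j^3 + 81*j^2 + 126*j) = 13*j^4 + 88*j^3 - 39*j^2 - 126*j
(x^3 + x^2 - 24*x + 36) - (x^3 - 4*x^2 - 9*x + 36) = 5*x^2 - 15*x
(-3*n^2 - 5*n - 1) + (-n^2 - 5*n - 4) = -4*n^2 - 10*n - 5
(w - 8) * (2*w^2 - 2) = 2*w^3 - 16*w^2 - 2*w + 16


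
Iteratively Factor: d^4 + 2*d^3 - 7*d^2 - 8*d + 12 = (d - 1)*(d^3 + 3*d^2 - 4*d - 12) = (d - 2)*(d - 1)*(d^2 + 5*d + 6) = (d - 2)*(d - 1)*(d + 2)*(d + 3)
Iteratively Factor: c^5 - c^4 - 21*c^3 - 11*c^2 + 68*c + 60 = (c - 2)*(c^4 + c^3 - 19*c^2 - 49*c - 30) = (c - 2)*(c + 1)*(c^3 - 19*c - 30) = (c - 5)*(c - 2)*(c + 1)*(c^2 + 5*c + 6) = (c - 5)*(c - 2)*(c + 1)*(c + 2)*(c + 3)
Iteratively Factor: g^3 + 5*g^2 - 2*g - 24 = (g + 4)*(g^2 + g - 6) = (g + 3)*(g + 4)*(g - 2)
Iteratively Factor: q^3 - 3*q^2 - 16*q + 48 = (q + 4)*(q^2 - 7*q + 12) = (q - 3)*(q + 4)*(q - 4)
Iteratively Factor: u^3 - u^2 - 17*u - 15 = (u - 5)*(u^2 + 4*u + 3) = (u - 5)*(u + 3)*(u + 1)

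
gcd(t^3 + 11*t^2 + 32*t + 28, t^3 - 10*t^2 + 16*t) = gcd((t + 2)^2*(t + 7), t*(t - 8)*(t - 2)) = 1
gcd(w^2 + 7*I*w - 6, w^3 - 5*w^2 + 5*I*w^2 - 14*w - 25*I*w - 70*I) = 1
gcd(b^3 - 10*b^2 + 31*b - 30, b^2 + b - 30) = b - 5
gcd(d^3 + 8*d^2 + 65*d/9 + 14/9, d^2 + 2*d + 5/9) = d + 1/3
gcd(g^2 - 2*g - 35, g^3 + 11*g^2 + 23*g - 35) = g + 5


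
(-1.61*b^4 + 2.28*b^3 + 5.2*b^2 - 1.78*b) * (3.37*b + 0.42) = -5.4257*b^5 + 7.0074*b^4 + 18.4816*b^3 - 3.8146*b^2 - 0.7476*b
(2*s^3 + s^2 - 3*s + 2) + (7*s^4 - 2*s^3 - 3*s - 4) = 7*s^4 + s^2 - 6*s - 2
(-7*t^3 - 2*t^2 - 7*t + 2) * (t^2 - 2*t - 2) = -7*t^5 + 12*t^4 + 11*t^3 + 20*t^2 + 10*t - 4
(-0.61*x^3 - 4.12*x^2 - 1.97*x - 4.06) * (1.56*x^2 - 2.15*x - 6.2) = -0.9516*x^5 - 5.1157*x^4 + 9.5668*x^3 + 23.4459*x^2 + 20.943*x + 25.172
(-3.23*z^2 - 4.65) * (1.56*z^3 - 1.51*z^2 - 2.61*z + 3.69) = -5.0388*z^5 + 4.8773*z^4 + 1.1763*z^3 - 4.8972*z^2 + 12.1365*z - 17.1585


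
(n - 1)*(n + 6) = n^2 + 5*n - 6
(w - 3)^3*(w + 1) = w^4 - 8*w^3 + 18*w^2 - 27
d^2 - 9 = (d - 3)*(d + 3)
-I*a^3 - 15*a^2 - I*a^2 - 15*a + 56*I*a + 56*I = (a - 8*I)*(a - 7*I)*(-I*a - I)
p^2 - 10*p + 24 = (p - 6)*(p - 4)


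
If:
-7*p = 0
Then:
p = 0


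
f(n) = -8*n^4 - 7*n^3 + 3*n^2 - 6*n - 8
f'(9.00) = -24981.00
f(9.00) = -57410.00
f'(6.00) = -7638.00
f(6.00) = -11816.00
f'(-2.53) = 362.62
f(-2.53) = -188.03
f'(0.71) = -23.78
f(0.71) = -15.29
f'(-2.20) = 219.90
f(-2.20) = -93.15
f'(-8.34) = 17046.29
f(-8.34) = -34392.49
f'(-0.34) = -9.21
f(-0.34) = -5.44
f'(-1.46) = 40.06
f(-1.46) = -7.41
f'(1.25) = -93.81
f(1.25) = -44.02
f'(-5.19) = 3870.75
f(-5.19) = -4721.89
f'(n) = -32*n^3 - 21*n^2 + 6*n - 6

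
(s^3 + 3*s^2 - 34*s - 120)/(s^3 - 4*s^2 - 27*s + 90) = (s + 4)/(s - 3)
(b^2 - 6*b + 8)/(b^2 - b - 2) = (b - 4)/(b + 1)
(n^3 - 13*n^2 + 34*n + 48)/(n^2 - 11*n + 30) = (n^2 - 7*n - 8)/(n - 5)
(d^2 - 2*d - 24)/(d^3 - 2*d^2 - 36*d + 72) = (d + 4)/(d^2 + 4*d - 12)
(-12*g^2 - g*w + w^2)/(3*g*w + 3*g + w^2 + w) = (-4*g + w)/(w + 1)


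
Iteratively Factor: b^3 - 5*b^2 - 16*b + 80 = (b - 5)*(b^2 - 16) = (b - 5)*(b - 4)*(b + 4)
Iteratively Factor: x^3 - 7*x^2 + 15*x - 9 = (x - 3)*(x^2 - 4*x + 3) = (x - 3)*(x - 1)*(x - 3)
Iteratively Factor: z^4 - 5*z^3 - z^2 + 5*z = (z - 1)*(z^3 - 4*z^2 - 5*z) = z*(z - 1)*(z^2 - 4*z - 5) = z*(z - 5)*(z - 1)*(z + 1)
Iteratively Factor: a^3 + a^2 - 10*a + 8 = (a - 1)*(a^2 + 2*a - 8) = (a - 1)*(a + 4)*(a - 2)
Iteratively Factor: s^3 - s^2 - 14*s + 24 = (s - 3)*(s^2 + 2*s - 8) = (s - 3)*(s - 2)*(s + 4)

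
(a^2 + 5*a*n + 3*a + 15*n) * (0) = 0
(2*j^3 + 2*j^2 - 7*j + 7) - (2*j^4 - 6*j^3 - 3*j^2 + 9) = -2*j^4 + 8*j^3 + 5*j^2 - 7*j - 2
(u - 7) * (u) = u^2 - 7*u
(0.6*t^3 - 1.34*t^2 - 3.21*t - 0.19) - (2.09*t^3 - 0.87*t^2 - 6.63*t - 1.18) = -1.49*t^3 - 0.47*t^2 + 3.42*t + 0.99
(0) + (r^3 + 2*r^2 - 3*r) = r^3 + 2*r^2 - 3*r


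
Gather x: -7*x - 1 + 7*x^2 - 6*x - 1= 7*x^2 - 13*x - 2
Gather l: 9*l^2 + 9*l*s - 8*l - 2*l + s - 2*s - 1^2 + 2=9*l^2 + l*(9*s - 10) - s + 1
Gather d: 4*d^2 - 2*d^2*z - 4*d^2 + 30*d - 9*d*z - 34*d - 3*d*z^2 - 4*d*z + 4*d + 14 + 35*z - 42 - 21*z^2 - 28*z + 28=-2*d^2*z + d*(-3*z^2 - 13*z) - 21*z^2 + 7*z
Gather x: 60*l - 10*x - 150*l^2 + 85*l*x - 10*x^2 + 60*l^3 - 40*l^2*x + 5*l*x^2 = 60*l^3 - 150*l^2 + 60*l + x^2*(5*l - 10) + x*(-40*l^2 + 85*l - 10)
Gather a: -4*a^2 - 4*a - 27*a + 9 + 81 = -4*a^2 - 31*a + 90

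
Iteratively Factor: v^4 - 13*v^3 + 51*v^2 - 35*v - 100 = (v - 5)*(v^3 - 8*v^2 + 11*v + 20) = (v - 5)*(v + 1)*(v^2 - 9*v + 20) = (v - 5)*(v - 4)*(v + 1)*(v - 5)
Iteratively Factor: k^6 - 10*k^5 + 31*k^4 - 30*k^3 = (k - 2)*(k^5 - 8*k^4 + 15*k^3) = (k - 3)*(k - 2)*(k^4 - 5*k^3) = k*(k - 3)*(k - 2)*(k^3 - 5*k^2) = k^2*(k - 3)*(k - 2)*(k^2 - 5*k) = k^3*(k - 3)*(k - 2)*(k - 5)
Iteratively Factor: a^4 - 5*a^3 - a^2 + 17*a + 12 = (a - 3)*(a^3 - 2*a^2 - 7*a - 4) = (a - 4)*(a - 3)*(a^2 + 2*a + 1) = (a - 4)*(a - 3)*(a + 1)*(a + 1)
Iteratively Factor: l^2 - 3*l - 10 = (l - 5)*(l + 2)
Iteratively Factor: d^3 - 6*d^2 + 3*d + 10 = (d - 5)*(d^2 - d - 2) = (d - 5)*(d + 1)*(d - 2)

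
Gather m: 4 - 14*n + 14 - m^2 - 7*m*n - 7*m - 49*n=-m^2 + m*(-7*n - 7) - 63*n + 18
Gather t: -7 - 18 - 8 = -33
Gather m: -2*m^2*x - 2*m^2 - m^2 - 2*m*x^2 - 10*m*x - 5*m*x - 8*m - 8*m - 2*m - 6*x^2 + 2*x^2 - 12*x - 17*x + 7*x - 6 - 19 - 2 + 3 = m^2*(-2*x - 3) + m*(-2*x^2 - 15*x - 18) - 4*x^2 - 22*x - 24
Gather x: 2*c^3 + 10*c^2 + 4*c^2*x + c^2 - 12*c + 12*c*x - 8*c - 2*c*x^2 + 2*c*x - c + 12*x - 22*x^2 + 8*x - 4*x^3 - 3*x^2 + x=2*c^3 + 11*c^2 - 21*c - 4*x^3 + x^2*(-2*c - 25) + x*(4*c^2 + 14*c + 21)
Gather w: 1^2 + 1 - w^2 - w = -w^2 - w + 2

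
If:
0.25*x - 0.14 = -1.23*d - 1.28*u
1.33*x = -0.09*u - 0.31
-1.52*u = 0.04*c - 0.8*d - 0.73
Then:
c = 865.060523938573*x + 223.104561878952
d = 15.1752484191509*x + 3.69828364950316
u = -14.7777777777778*x - 3.44444444444444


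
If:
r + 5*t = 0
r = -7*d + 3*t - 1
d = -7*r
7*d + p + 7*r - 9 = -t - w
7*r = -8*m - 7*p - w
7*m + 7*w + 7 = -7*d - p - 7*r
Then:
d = -35/237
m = -20236/3555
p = 126203/21330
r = 5/237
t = -1/237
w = 84757/21330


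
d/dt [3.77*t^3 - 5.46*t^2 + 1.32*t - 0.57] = 11.31*t^2 - 10.92*t + 1.32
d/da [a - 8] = 1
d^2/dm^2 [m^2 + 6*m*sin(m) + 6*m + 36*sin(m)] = -6*m*sin(m) - 36*sin(m) + 12*cos(m) + 2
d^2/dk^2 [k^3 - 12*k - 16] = 6*k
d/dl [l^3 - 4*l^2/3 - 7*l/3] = 3*l^2 - 8*l/3 - 7/3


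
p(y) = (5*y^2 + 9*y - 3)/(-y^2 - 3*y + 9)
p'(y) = (2*y + 3)*(5*y^2 + 9*y - 3)/(-y^2 - 3*y + 9)^2 + (10*y + 9)/(-y^2 - 3*y + 9) = 6*(-y^2 + 14*y + 12)/(y^4 + 6*y^3 - 9*y^2 - 54*y + 81)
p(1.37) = 6.21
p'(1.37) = 19.37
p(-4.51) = 26.54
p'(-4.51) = -89.43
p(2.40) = -11.97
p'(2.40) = 15.24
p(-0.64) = -0.64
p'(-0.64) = 0.14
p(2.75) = -8.74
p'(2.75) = 5.55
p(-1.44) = -0.50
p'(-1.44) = -0.49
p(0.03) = -0.31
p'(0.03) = 0.94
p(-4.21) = 12.22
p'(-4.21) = -25.43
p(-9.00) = -7.13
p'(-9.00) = -0.58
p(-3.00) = 1.67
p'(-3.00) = -2.89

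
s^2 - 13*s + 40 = (s - 8)*(s - 5)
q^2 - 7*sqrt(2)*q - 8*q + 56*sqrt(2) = (q - 8)*(q - 7*sqrt(2))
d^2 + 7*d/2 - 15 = (d - 5/2)*(d + 6)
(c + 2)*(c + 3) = c^2 + 5*c + 6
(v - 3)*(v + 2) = v^2 - v - 6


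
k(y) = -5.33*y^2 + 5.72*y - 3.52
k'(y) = 5.72 - 10.66*y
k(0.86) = -2.54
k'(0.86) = -3.45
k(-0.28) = -5.54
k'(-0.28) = 8.70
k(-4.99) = -164.78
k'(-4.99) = 58.91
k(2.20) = -16.73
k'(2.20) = -17.73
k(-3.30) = -80.44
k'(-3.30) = 40.90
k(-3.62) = -94.07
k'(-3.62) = 44.31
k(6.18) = -171.74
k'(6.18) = -60.16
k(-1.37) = -21.36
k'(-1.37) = 20.32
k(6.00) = -161.08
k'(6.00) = -58.24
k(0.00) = -3.52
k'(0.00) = 5.72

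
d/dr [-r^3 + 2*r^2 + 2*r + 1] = -3*r^2 + 4*r + 2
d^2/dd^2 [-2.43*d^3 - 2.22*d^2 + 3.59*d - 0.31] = -14.58*d - 4.44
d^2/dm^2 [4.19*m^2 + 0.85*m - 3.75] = 8.38000000000000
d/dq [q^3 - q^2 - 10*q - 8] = 3*q^2 - 2*q - 10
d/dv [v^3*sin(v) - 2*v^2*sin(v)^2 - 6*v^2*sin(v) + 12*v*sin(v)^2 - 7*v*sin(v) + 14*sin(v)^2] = v^3*cos(v) + 3*v^2*sin(v) - 2*v^2*sin(2*v) - 6*v^2*cos(v) - 4*v*sin(v)^2 - 12*v*sin(v) + 12*v*sin(2*v) - 7*v*cos(v) + 12*sin(v)^2 - 7*sin(v) + 14*sin(2*v)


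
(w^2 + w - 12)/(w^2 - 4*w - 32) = (w - 3)/(w - 8)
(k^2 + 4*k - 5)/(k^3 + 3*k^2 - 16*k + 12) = (k + 5)/(k^2 + 4*k - 12)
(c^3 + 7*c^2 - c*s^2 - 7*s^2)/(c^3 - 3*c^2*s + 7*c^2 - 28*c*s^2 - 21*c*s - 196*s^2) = (-c^2 + s^2)/(-c^2 + 3*c*s + 28*s^2)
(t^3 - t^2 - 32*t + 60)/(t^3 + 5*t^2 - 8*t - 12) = (t - 5)/(t + 1)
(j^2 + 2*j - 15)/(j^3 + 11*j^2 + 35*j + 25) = (j - 3)/(j^2 + 6*j + 5)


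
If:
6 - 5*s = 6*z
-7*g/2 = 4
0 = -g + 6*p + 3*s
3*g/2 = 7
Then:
No Solution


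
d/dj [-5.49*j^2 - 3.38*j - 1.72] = -10.98*j - 3.38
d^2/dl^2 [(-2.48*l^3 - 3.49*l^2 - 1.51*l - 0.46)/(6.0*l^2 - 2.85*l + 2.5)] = (1.13686837721616e-13*l^5 + 1.13686837721616e-13*l^4 - 193.9656*l^3 + 320.76*l^2 + 90.096*l - 58.8152)/(216.0*l^6 - 307.8*l^5 + 416.205*l^4 - 279.649125*l^3 + 173.41875*l^2 - 53.4375*l + 15.625)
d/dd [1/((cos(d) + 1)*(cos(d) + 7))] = 2*(cos(d) + 4)*sin(d)/((cos(d) + 1)^2*(cos(d) + 7)^2)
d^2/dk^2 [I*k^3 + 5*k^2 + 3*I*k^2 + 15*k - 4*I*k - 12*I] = 6*I*k + 10 + 6*I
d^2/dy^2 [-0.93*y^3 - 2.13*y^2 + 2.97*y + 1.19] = -5.58*y - 4.26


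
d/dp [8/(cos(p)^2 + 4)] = 32*sin(2*p)/(cos(2*p) + 9)^2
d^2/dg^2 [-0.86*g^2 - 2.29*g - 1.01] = -1.72000000000000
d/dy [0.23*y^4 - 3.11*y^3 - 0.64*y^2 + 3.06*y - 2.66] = 0.92*y^3 - 9.33*y^2 - 1.28*y + 3.06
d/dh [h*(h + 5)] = 2*h + 5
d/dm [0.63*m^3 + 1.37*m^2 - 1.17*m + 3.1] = 1.89*m^2 + 2.74*m - 1.17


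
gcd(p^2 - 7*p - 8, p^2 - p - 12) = 1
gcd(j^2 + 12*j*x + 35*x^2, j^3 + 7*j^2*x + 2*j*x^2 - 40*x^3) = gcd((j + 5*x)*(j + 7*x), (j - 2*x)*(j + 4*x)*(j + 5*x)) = j + 5*x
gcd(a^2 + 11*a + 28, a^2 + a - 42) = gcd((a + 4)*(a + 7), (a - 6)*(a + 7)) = a + 7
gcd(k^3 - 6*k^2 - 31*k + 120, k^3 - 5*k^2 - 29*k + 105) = k^2 + 2*k - 15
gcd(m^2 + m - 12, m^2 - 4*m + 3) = m - 3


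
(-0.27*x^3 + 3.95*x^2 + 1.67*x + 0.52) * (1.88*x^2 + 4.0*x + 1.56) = -0.5076*x^5 + 6.346*x^4 + 18.5184*x^3 + 13.8196*x^2 + 4.6852*x + 0.8112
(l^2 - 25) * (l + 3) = l^3 + 3*l^2 - 25*l - 75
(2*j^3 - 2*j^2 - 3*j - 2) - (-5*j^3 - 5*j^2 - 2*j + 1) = 7*j^3 + 3*j^2 - j - 3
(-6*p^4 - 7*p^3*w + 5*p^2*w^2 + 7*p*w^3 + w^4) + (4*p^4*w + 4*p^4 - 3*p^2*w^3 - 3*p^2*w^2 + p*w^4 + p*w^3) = 4*p^4*w - 2*p^4 - 7*p^3*w - 3*p^2*w^3 + 2*p^2*w^2 + p*w^4 + 8*p*w^3 + w^4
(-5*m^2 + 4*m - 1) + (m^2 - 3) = -4*m^2 + 4*m - 4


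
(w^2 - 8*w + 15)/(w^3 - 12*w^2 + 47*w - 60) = 1/(w - 4)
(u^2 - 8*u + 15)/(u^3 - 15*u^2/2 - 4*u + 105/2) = 2*(u - 5)/(2*u^2 - 9*u - 35)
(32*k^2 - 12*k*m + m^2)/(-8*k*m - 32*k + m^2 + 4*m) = (-4*k + m)/(m + 4)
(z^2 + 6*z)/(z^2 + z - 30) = z/(z - 5)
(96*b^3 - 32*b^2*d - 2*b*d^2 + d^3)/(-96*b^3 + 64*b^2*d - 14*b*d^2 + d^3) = (-6*b - d)/(6*b - d)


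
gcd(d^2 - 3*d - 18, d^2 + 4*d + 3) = d + 3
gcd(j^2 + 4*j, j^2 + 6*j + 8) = j + 4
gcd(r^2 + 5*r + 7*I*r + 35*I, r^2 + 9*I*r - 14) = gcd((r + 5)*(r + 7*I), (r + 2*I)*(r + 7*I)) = r + 7*I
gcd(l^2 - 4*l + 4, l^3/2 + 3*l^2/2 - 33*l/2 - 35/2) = 1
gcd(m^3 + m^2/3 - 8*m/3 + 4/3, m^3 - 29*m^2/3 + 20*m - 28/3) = m - 2/3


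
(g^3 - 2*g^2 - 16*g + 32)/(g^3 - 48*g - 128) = (g^2 - 6*g + 8)/(g^2 - 4*g - 32)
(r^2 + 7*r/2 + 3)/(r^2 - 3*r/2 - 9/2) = (r + 2)/(r - 3)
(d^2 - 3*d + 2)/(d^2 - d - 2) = (d - 1)/(d + 1)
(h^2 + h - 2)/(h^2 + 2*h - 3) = (h + 2)/(h + 3)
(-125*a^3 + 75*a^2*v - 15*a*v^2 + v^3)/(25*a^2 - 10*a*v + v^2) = -5*a + v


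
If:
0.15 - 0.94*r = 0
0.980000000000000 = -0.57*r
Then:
No Solution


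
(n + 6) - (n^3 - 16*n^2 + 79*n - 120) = -n^3 + 16*n^2 - 78*n + 126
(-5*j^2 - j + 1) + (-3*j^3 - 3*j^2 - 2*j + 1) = -3*j^3 - 8*j^2 - 3*j + 2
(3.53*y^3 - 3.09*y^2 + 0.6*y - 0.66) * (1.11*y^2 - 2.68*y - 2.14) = 3.9183*y^5 - 12.8903*y^4 + 1.393*y^3 + 4.272*y^2 + 0.4848*y + 1.4124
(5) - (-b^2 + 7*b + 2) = b^2 - 7*b + 3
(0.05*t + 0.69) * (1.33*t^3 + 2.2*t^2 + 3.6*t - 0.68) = 0.0665*t^4 + 1.0277*t^3 + 1.698*t^2 + 2.45*t - 0.4692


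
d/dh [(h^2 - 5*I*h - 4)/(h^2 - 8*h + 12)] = (h^2*(-8 + 5*I) + 32*h - 32 - 60*I)/(h^4 - 16*h^3 + 88*h^2 - 192*h + 144)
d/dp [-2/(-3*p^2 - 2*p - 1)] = 4*(-3*p - 1)/(3*p^2 + 2*p + 1)^2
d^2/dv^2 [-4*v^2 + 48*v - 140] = -8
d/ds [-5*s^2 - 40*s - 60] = -10*s - 40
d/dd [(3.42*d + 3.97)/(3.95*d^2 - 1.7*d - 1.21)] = (-13.509*d^2 - 31.363*d + 2.6108)/(15.6025*d^4 - 13.43*d^3 - 6.669*d^2 + 4.114*d + 1.4641)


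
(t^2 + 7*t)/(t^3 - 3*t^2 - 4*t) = (t + 7)/(t^2 - 3*t - 4)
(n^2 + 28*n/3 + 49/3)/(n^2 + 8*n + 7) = (n + 7/3)/(n + 1)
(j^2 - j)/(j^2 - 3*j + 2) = j/(j - 2)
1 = 1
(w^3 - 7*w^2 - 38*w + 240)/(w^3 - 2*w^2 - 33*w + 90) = (w - 8)/(w - 3)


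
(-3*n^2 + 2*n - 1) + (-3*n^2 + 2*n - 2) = -6*n^2 + 4*n - 3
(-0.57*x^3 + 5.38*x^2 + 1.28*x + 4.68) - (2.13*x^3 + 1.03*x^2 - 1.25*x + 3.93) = -2.7*x^3 + 4.35*x^2 + 2.53*x + 0.75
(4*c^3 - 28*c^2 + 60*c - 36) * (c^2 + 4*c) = 4*c^5 - 12*c^4 - 52*c^3 + 204*c^2 - 144*c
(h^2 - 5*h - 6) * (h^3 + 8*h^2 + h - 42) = h^5 + 3*h^4 - 45*h^3 - 95*h^2 + 204*h + 252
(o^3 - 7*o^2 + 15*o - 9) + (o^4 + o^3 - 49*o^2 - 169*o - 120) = o^4 + 2*o^3 - 56*o^2 - 154*o - 129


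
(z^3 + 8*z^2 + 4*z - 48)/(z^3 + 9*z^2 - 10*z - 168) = (z^2 + 2*z - 8)/(z^2 + 3*z - 28)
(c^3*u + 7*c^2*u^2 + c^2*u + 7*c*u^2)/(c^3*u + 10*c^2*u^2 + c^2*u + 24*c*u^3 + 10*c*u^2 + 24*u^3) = c*(c + 7*u)/(c^2 + 10*c*u + 24*u^2)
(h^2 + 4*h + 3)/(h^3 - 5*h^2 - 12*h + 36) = (h + 1)/(h^2 - 8*h + 12)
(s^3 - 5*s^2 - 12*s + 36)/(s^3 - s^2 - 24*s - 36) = (s - 2)/(s + 2)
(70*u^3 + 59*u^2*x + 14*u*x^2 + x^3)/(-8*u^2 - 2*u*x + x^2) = (35*u^2 + 12*u*x + x^2)/(-4*u + x)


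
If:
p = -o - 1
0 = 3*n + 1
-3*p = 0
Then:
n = -1/3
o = -1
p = 0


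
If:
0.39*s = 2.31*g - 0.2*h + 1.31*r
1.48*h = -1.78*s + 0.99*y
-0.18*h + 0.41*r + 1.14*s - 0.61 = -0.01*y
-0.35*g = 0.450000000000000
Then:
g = -1.29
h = 0.610180001235*y + 0.27387151884404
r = 0.107697136858572*y + 2.24119547990038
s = 0.0488391000967417*y - 0.22771339769055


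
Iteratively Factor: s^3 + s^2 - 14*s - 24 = (s - 4)*(s^2 + 5*s + 6) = (s - 4)*(s + 3)*(s + 2)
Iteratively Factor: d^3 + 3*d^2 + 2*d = (d + 2)*(d^2 + d) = (d + 1)*(d + 2)*(d)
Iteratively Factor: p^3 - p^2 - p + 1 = (p + 1)*(p^2 - 2*p + 1) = (p - 1)*(p + 1)*(p - 1)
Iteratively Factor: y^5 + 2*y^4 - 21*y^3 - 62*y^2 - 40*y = (y + 1)*(y^4 + y^3 - 22*y^2 - 40*y) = (y + 1)*(y + 4)*(y^3 - 3*y^2 - 10*y) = (y - 5)*(y + 1)*(y + 4)*(y^2 + 2*y) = (y - 5)*(y + 1)*(y + 2)*(y + 4)*(y)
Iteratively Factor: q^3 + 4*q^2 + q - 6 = (q + 2)*(q^2 + 2*q - 3) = (q + 2)*(q + 3)*(q - 1)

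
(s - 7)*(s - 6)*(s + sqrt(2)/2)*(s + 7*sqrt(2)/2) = s^4 - 13*s^3 + 4*sqrt(2)*s^3 - 52*sqrt(2)*s^2 + 91*s^2/2 - 91*s/2 + 168*sqrt(2)*s + 147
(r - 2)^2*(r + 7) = r^3 + 3*r^2 - 24*r + 28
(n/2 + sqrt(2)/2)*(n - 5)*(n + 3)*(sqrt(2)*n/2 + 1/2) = sqrt(2)*n^4/4 - sqrt(2)*n^3/2 + 3*n^3/4 - 7*sqrt(2)*n^2/2 - 3*n^2/2 - 45*n/4 - sqrt(2)*n/2 - 15*sqrt(2)/4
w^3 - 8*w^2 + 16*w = w*(w - 4)^2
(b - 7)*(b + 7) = b^2 - 49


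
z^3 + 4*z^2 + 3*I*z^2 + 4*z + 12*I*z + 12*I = (z + 2)^2*(z + 3*I)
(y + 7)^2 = y^2 + 14*y + 49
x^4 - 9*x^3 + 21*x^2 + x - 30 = (x - 5)*(x - 3)*(x - 2)*(x + 1)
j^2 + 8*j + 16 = (j + 4)^2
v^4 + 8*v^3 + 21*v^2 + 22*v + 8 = (v + 1)^2*(v + 2)*(v + 4)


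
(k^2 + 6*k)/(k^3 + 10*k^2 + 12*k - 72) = k/(k^2 + 4*k - 12)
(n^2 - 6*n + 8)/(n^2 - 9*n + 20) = (n - 2)/(n - 5)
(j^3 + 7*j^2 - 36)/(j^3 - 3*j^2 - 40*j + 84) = (j + 3)/(j - 7)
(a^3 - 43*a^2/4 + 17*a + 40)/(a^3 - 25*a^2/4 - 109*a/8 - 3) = 2*(4*a^2 - 11*a - 20)/(8*a^2 + 14*a + 3)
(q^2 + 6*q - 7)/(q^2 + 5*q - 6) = (q + 7)/(q + 6)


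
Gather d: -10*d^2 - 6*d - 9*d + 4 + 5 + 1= -10*d^2 - 15*d + 10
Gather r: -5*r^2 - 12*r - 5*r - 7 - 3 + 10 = -5*r^2 - 17*r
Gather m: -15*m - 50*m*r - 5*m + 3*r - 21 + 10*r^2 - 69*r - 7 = m*(-50*r - 20) + 10*r^2 - 66*r - 28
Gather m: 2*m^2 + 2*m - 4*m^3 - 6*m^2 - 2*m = -4*m^3 - 4*m^2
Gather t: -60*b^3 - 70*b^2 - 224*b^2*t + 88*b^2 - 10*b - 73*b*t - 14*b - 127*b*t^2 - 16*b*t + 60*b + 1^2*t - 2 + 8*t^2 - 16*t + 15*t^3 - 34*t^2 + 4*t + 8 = -60*b^3 + 18*b^2 + 36*b + 15*t^3 + t^2*(-127*b - 26) + t*(-224*b^2 - 89*b - 11) + 6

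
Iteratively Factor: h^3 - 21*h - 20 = (h - 5)*(h^2 + 5*h + 4) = (h - 5)*(h + 1)*(h + 4)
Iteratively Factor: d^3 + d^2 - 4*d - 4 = (d + 2)*(d^2 - d - 2) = (d + 1)*(d + 2)*(d - 2)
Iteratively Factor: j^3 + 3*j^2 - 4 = (j - 1)*(j^2 + 4*j + 4) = (j - 1)*(j + 2)*(j + 2)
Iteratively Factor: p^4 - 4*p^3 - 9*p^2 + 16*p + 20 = (p + 2)*(p^3 - 6*p^2 + 3*p + 10) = (p - 2)*(p + 2)*(p^2 - 4*p - 5) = (p - 5)*(p - 2)*(p + 2)*(p + 1)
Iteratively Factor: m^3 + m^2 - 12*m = (m - 3)*(m^2 + 4*m) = m*(m - 3)*(m + 4)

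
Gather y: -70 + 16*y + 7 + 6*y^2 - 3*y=6*y^2 + 13*y - 63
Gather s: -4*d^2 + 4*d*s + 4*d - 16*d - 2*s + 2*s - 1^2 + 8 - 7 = -4*d^2 + 4*d*s - 12*d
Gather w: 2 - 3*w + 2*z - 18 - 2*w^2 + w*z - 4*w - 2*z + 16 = -2*w^2 + w*(z - 7)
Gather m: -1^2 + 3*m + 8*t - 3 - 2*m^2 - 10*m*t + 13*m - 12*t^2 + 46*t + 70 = -2*m^2 + m*(16 - 10*t) - 12*t^2 + 54*t + 66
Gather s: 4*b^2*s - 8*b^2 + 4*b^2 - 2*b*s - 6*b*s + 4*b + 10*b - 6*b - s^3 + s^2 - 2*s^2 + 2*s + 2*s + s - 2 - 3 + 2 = -4*b^2 + 8*b - s^3 - s^2 + s*(4*b^2 - 8*b + 5) - 3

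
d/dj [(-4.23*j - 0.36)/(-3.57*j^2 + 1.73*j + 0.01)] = (-15.1011*j^2 - 2.5704*j + 0.5805)/(12.7449*j^4 - 12.3522*j^3 + 2.9215*j^2 + 0.0346*j + 0.0001)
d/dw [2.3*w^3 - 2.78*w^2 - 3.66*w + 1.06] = 6.9*w^2 - 5.56*w - 3.66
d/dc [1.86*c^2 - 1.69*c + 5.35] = 3.72*c - 1.69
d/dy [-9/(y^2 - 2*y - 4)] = 18*(y - 1)/(-y^2 + 2*y + 4)^2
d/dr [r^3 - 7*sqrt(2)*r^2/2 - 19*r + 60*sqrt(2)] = 3*r^2 - 7*sqrt(2)*r - 19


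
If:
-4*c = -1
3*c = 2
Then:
No Solution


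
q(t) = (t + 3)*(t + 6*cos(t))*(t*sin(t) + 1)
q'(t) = (1 - 6*sin(t))*(t + 3)*(t*sin(t) + 1) + (t + 3)*(t + 6*cos(t))*(t*cos(t) + sin(t)) + (t + 6*cos(t))*(t*sin(t) + 1)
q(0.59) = 26.59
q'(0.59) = 17.21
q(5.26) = -241.74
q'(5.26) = -75.28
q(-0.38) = 15.52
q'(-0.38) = 5.72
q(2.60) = -33.31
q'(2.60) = -9.01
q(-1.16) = 4.69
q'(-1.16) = 24.09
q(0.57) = 26.24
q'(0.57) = 17.36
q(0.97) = 31.17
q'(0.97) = 3.41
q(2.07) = -11.46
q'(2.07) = -62.76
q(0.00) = 18.00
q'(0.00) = 9.00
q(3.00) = -25.11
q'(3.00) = 47.02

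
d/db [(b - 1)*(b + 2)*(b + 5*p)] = 3*b^2 + 10*b*p + 2*b + 5*p - 2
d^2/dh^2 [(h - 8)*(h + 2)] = 2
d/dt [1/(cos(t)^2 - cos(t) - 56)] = (2*cos(t) - 1)*sin(t)/(sin(t)^2 + cos(t) + 55)^2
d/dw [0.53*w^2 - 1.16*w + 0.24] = 1.06*w - 1.16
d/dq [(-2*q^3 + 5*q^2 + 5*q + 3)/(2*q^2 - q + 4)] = (-4*q^4 + 4*q^3 - 39*q^2 + 28*q + 23)/(4*q^4 - 4*q^3 + 17*q^2 - 8*q + 16)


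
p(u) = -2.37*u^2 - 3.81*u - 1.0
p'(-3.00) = 10.41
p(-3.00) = -10.90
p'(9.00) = -46.47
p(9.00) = -227.26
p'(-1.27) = 2.21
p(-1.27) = 0.02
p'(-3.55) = 13.02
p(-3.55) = -17.34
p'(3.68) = -21.25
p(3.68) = -47.12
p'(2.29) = -14.66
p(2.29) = -22.15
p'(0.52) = -6.27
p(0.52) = -3.62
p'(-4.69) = 18.42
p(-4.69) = -35.26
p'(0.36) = -5.52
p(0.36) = -2.68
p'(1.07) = -8.88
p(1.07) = -7.79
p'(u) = -4.74*u - 3.81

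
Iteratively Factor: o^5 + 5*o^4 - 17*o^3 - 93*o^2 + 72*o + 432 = (o + 3)*(o^4 + 2*o^3 - 23*o^2 - 24*o + 144) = (o - 3)*(o + 3)*(o^3 + 5*o^2 - 8*o - 48) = (o - 3)*(o + 3)*(o + 4)*(o^2 + o - 12) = (o - 3)^2*(o + 3)*(o + 4)*(o + 4)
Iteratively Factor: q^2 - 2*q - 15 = (q - 5)*(q + 3)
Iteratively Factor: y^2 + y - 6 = (y - 2)*(y + 3)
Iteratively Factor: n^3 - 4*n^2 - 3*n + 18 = (n - 3)*(n^2 - n - 6) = (n - 3)^2*(n + 2)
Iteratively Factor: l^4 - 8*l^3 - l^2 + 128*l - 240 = (l - 5)*(l^3 - 3*l^2 - 16*l + 48) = (l - 5)*(l - 4)*(l^2 + l - 12) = (l - 5)*(l - 4)*(l + 4)*(l - 3)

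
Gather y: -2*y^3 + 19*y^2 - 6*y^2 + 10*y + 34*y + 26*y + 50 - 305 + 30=-2*y^3 + 13*y^2 + 70*y - 225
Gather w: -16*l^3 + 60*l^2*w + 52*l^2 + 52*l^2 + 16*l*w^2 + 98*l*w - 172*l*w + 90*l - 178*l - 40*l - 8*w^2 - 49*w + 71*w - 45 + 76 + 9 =-16*l^3 + 104*l^2 - 128*l + w^2*(16*l - 8) + w*(60*l^2 - 74*l + 22) + 40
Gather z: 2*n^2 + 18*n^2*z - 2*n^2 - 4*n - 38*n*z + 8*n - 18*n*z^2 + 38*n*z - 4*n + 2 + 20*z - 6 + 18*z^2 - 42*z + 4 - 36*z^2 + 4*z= z^2*(-18*n - 18) + z*(18*n^2 - 18)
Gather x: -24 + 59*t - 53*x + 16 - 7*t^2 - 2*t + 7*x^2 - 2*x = -7*t^2 + 57*t + 7*x^2 - 55*x - 8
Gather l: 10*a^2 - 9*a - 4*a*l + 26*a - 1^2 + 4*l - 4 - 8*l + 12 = 10*a^2 + 17*a + l*(-4*a - 4) + 7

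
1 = 1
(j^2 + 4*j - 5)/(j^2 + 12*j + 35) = (j - 1)/(j + 7)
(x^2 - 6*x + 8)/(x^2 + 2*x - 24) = (x - 2)/(x + 6)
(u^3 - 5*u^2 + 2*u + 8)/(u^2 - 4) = (u^2 - 3*u - 4)/(u + 2)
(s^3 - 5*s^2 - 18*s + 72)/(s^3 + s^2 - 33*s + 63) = (s^2 - 2*s - 24)/(s^2 + 4*s - 21)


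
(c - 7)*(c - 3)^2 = c^3 - 13*c^2 + 51*c - 63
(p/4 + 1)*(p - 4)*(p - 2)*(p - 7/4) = p^4/4 - 15*p^3/16 - 25*p^2/8 + 15*p - 14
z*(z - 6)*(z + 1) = z^3 - 5*z^2 - 6*z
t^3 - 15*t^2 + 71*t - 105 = (t - 7)*(t - 5)*(t - 3)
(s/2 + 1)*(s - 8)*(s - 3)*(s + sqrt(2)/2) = s^4/2 - 9*s^3/2 + sqrt(2)*s^3/4 - 9*sqrt(2)*s^2/4 + s^2 + sqrt(2)*s/2 + 24*s + 12*sqrt(2)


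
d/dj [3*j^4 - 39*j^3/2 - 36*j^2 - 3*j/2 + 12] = 12*j^3 - 117*j^2/2 - 72*j - 3/2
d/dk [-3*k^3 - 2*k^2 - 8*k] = -9*k^2 - 4*k - 8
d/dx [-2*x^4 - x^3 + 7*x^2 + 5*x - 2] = -8*x^3 - 3*x^2 + 14*x + 5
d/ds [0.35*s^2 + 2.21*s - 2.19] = 0.7*s + 2.21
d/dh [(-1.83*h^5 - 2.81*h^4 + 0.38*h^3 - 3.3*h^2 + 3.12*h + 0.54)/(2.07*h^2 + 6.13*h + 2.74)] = (-11.3643*h^6 - 56.505*h^5 - 75.9603*h^4 - 26.1388*h^3 - 23.5638*h^2 - 20.3196*h + 5.2386)/(4.2849*h^4 + 25.3782*h^3 + 48.9205*h^2 + 33.5924*h + 7.5076)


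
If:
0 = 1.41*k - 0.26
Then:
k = 0.18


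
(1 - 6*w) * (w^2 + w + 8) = -6*w^3 - 5*w^2 - 47*w + 8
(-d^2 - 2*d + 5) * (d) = -d^3 - 2*d^2 + 5*d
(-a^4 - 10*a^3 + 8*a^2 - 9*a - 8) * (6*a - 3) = -6*a^5 - 57*a^4 + 78*a^3 - 78*a^2 - 21*a + 24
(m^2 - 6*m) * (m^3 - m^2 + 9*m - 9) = m^5 - 7*m^4 + 15*m^3 - 63*m^2 + 54*m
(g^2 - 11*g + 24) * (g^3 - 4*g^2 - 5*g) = g^5 - 15*g^4 + 63*g^3 - 41*g^2 - 120*g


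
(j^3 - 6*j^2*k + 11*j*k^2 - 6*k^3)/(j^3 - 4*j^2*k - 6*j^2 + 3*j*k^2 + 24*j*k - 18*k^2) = (j - 2*k)/(j - 6)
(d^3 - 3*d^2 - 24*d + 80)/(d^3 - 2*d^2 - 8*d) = (d^2 + d - 20)/(d*(d + 2))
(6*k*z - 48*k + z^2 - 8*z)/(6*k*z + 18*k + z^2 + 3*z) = (z - 8)/(z + 3)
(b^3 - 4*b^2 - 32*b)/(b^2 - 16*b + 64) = b*(b + 4)/(b - 8)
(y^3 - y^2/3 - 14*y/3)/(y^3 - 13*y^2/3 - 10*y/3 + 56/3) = y/(y - 4)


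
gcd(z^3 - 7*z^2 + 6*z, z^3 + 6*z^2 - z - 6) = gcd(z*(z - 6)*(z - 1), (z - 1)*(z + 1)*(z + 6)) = z - 1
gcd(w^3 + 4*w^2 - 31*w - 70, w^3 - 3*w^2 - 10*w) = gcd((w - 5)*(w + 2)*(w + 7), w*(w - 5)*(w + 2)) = w^2 - 3*w - 10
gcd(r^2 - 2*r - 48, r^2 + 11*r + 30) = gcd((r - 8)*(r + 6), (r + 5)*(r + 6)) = r + 6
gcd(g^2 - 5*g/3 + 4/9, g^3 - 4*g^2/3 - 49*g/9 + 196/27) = g - 4/3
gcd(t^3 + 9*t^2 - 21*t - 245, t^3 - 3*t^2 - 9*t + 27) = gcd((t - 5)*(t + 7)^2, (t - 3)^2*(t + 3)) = 1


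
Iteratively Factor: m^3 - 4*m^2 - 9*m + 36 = (m - 3)*(m^2 - m - 12) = (m - 3)*(m + 3)*(m - 4)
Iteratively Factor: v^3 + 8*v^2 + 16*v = (v + 4)*(v^2 + 4*v) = v*(v + 4)*(v + 4)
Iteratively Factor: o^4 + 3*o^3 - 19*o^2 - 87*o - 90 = (o + 2)*(o^3 + o^2 - 21*o - 45) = (o + 2)*(o + 3)*(o^2 - 2*o - 15) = (o + 2)*(o + 3)^2*(o - 5)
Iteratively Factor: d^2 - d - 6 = (d - 3)*(d + 2)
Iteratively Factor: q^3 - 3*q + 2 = (q - 1)*(q^2 + q - 2) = (q - 1)*(q + 2)*(q - 1)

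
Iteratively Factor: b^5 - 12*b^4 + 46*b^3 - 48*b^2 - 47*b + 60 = (b + 1)*(b^4 - 13*b^3 + 59*b^2 - 107*b + 60) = (b - 1)*(b + 1)*(b^3 - 12*b^2 + 47*b - 60) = (b - 5)*(b - 1)*(b + 1)*(b^2 - 7*b + 12) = (b - 5)*(b - 3)*(b - 1)*(b + 1)*(b - 4)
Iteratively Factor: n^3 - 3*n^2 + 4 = (n + 1)*(n^2 - 4*n + 4) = (n - 2)*(n + 1)*(n - 2)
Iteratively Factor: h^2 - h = (h)*(h - 1)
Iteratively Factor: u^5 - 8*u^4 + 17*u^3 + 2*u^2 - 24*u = (u - 4)*(u^4 - 4*u^3 + u^2 + 6*u) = u*(u - 4)*(u^3 - 4*u^2 + u + 6) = u*(u - 4)*(u - 2)*(u^2 - 2*u - 3) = u*(u - 4)*(u - 2)*(u + 1)*(u - 3)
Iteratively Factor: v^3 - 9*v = (v - 3)*(v^2 + 3*v) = (v - 3)*(v + 3)*(v)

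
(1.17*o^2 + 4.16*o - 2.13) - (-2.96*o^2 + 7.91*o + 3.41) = 4.13*o^2 - 3.75*o - 5.54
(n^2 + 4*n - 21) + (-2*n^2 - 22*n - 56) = -n^2 - 18*n - 77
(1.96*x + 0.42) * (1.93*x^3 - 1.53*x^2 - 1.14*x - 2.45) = 3.7828*x^4 - 2.1882*x^3 - 2.877*x^2 - 5.2808*x - 1.029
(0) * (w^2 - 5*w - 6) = 0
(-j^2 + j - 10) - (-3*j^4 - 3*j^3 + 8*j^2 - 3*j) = 3*j^4 + 3*j^3 - 9*j^2 + 4*j - 10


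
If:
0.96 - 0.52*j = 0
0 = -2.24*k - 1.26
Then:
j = 1.85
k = -0.56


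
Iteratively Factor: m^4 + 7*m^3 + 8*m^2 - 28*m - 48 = (m - 2)*(m^3 + 9*m^2 + 26*m + 24) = (m - 2)*(m + 2)*(m^2 + 7*m + 12) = (m - 2)*(m + 2)*(m + 3)*(m + 4)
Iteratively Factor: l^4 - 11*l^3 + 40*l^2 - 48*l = (l - 4)*(l^3 - 7*l^2 + 12*l) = (l - 4)^2*(l^2 - 3*l) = l*(l - 4)^2*(l - 3)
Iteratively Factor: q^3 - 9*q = (q + 3)*(q^2 - 3*q) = q*(q + 3)*(q - 3)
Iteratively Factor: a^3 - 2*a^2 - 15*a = (a)*(a^2 - 2*a - 15) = a*(a - 5)*(a + 3)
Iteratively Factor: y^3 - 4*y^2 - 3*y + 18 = (y - 3)*(y^2 - y - 6) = (y - 3)^2*(y + 2)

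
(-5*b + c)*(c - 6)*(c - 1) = -5*b*c^2 + 35*b*c - 30*b + c^3 - 7*c^2 + 6*c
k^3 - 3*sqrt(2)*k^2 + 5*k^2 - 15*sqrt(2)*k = k*(k + 5)*(k - 3*sqrt(2))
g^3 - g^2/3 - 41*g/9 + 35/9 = (g - 5/3)*(g - 1)*(g + 7/3)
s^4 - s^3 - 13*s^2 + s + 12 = (s - 4)*(s - 1)*(s + 1)*(s + 3)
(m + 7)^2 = m^2 + 14*m + 49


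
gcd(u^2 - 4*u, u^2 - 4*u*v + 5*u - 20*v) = 1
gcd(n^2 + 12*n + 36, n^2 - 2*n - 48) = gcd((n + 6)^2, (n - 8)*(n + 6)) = n + 6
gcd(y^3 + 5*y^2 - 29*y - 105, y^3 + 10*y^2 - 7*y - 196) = y + 7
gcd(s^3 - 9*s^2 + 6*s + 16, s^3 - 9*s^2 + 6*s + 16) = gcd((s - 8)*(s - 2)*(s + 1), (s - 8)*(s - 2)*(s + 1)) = s^3 - 9*s^2 + 6*s + 16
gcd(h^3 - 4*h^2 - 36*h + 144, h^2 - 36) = h^2 - 36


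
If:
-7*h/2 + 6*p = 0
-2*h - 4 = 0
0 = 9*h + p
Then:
No Solution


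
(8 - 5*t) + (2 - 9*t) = 10 - 14*t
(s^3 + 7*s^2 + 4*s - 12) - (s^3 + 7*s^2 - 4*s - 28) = 8*s + 16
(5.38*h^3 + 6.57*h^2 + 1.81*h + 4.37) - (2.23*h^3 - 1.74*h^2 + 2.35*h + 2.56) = 3.15*h^3 + 8.31*h^2 - 0.54*h + 1.81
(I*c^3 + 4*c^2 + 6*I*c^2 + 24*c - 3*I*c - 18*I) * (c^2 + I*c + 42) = I*c^5 + 3*c^4 + 6*I*c^4 + 18*c^3 + 43*I*c^3 + 171*c^2 + 258*I*c^2 + 1026*c - 126*I*c - 756*I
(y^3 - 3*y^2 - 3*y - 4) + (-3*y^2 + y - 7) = y^3 - 6*y^2 - 2*y - 11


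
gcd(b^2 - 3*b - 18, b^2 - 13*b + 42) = b - 6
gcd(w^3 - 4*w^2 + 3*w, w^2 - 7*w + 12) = w - 3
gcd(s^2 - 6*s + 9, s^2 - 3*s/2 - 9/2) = s - 3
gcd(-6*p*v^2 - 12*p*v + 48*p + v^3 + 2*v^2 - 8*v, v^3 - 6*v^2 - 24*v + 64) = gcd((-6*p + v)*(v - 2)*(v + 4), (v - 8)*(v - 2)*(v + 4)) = v^2 + 2*v - 8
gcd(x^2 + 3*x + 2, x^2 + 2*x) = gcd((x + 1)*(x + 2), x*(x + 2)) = x + 2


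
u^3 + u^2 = u^2*(u + 1)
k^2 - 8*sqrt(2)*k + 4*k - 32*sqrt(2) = (k + 4)*(k - 8*sqrt(2))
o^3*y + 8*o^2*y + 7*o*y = o*(o + 7)*(o*y + y)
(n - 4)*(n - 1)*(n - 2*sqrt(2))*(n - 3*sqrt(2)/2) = n^4 - 5*n^3 - 7*sqrt(2)*n^3/2 + 10*n^2 + 35*sqrt(2)*n^2/2 - 30*n - 14*sqrt(2)*n + 24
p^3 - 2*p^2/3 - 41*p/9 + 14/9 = (p - 7/3)*(p - 1/3)*(p + 2)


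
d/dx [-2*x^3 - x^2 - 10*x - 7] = -6*x^2 - 2*x - 10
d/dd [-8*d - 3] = -8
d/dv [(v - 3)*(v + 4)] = 2*v + 1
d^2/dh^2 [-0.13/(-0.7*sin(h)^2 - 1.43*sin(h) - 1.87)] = (-0.2548*sin(h)^4 - 0.39039*sin(h)^3 + 0.797043*sin(h)^2 + 1.128413*sin(h) + 0.191334)/(0.7*sin(h)^2 + 1.43*sin(h) + 1.87)^3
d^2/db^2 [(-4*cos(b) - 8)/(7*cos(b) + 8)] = 24*(7*cos(b)^2 - 8*cos(b) - 14)/(7*cos(b) + 8)^3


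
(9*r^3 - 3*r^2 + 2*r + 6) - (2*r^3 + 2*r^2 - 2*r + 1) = 7*r^3 - 5*r^2 + 4*r + 5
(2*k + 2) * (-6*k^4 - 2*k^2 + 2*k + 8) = -12*k^5 - 12*k^4 - 4*k^3 + 20*k + 16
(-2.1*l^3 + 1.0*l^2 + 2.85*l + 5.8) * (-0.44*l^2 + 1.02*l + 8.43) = 0.924*l^5 - 2.582*l^4 - 17.937*l^3 + 8.785*l^2 + 29.9415*l + 48.894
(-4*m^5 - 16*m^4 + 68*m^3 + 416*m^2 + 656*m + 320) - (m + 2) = -4*m^5 - 16*m^4 + 68*m^3 + 416*m^2 + 655*m + 318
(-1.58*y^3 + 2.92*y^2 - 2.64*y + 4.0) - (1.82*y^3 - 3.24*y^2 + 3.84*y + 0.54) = -3.4*y^3 + 6.16*y^2 - 6.48*y + 3.46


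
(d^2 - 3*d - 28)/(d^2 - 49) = (d + 4)/(d + 7)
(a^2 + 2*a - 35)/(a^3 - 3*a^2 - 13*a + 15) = (a + 7)/(a^2 + 2*a - 3)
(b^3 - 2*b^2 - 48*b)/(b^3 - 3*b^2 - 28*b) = (-b^2 + 2*b + 48)/(-b^2 + 3*b + 28)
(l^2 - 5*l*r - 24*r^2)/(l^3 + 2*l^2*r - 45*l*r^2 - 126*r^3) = (-l + 8*r)/(-l^2 + l*r + 42*r^2)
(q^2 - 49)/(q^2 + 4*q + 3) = (q^2 - 49)/(q^2 + 4*q + 3)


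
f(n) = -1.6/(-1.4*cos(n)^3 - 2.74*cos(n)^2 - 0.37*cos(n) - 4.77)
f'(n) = -1.6*(-4.2*sin(n)*cos(n)^2 - 5.48*sin(n)*cos(n) - 0.37*sin(n))/(-1.4*cos(n)^3 - 2.74*cos(n)^2 - 0.37*cos(n) - 4.77)^2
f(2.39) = 0.30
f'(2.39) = -0.05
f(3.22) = 0.28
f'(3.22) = 0.00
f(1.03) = 0.27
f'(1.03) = 0.17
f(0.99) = 0.27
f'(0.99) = 0.17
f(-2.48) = 0.29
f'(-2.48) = 0.04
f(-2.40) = 0.29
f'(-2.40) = 0.05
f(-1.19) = 0.30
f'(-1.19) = -0.15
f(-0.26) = 0.18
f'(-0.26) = -0.05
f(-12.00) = 0.20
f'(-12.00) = 0.11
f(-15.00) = 0.29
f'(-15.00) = 0.05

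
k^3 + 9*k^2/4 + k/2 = k*(k + 1/4)*(k + 2)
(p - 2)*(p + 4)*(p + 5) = p^3 + 7*p^2 + 2*p - 40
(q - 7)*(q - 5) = q^2 - 12*q + 35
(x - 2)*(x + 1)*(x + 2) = x^3 + x^2 - 4*x - 4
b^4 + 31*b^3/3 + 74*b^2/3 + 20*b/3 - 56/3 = (b - 2/3)*(b + 2)^2*(b + 7)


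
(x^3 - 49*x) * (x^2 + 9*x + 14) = x^5 + 9*x^4 - 35*x^3 - 441*x^2 - 686*x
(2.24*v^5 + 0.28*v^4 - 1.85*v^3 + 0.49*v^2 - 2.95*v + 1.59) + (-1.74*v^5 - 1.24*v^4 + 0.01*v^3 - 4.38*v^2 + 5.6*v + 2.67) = 0.5*v^5 - 0.96*v^4 - 1.84*v^3 - 3.89*v^2 + 2.65*v + 4.26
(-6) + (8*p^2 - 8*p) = 8*p^2 - 8*p - 6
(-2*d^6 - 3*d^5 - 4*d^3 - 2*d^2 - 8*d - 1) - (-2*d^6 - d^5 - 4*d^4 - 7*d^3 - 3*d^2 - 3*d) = -2*d^5 + 4*d^4 + 3*d^3 + d^2 - 5*d - 1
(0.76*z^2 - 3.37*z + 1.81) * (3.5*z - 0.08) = 2.66*z^3 - 11.8558*z^2 + 6.6046*z - 0.1448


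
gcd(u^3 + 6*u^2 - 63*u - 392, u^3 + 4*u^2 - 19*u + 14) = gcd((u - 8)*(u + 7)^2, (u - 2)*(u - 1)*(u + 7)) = u + 7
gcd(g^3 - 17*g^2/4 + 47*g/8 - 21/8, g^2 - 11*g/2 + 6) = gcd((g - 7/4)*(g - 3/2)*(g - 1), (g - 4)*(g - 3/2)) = g - 3/2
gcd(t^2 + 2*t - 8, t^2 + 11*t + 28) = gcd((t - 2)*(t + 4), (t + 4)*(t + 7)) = t + 4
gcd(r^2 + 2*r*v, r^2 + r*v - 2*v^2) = r + 2*v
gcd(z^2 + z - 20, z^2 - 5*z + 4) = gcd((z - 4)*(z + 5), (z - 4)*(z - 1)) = z - 4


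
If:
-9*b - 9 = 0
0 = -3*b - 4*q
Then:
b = -1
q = 3/4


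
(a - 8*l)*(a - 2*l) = a^2 - 10*a*l + 16*l^2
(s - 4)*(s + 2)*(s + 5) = s^3 + 3*s^2 - 18*s - 40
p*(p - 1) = p^2 - p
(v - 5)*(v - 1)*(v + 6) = v^3 - 31*v + 30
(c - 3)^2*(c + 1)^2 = c^4 - 4*c^3 - 2*c^2 + 12*c + 9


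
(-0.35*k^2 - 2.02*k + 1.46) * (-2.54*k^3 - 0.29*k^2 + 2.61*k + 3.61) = 0.889*k^5 + 5.2323*k^4 - 4.0361*k^3 - 6.9591*k^2 - 3.4816*k + 5.2706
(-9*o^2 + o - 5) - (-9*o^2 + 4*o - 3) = -3*o - 2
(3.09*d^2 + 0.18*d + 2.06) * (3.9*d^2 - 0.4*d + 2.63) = 12.051*d^4 - 0.534*d^3 + 16.0887*d^2 - 0.3506*d + 5.4178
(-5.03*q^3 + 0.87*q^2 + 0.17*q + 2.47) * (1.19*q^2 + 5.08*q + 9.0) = -5.9857*q^5 - 24.5171*q^4 - 40.6481*q^3 + 11.6329*q^2 + 14.0776*q + 22.23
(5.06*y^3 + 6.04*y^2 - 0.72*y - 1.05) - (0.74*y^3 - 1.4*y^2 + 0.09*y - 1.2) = 4.32*y^3 + 7.44*y^2 - 0.81*y + 0.15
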